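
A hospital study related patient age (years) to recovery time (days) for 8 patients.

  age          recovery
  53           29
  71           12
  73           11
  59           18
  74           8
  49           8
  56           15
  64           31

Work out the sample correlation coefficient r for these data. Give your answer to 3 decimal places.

-0.284

n = 8, Σx = 499, Σy = 132, Σx² = 31769, Σy² = 2744, Σxy = 8062
nΣxy − ΣxΣy = 64496 − 65868 = -1372
nΣx² − (Σx)² = 254152 − 249001 = 5151; nΣy² − (Σy)² = 21952 − 17424 = 4528
r = -1372 / √(5151 × 4528) = -1372 / 4829.4646 ≈ -0.284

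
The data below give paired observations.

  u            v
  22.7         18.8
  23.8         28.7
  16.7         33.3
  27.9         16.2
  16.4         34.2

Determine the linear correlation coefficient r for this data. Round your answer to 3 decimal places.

-0.870

n = 5, Σu = 107.5, Σv = 131.2, Σu² = 2407.99, Σv² = 3718.1, Σuv = 2678.79
nΣuv − ΣuΣv = 13393.95 − 14104 = -710.05
nΣu² − (Σu)² = 12039.95 − 11556.25 = 483.7; nΣv² − (Σv)² = 18590.5 − 17213.44 = 1377.06
r = -710.05 / √(483.7 × 1377.06) = -710.05 / 816.1396 ≈ -0.870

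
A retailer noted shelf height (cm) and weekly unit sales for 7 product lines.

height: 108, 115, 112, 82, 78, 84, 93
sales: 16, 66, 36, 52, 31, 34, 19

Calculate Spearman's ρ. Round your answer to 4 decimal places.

0.2500

Rank height: 5, 7, 6, 2, 1, 3, 4
Rank sales: 1, 7, 5, 6, 3, 4, 2
d = rank(height) − rank(sales): 4, 0, 1, -4, -2, -1, 2; Σd² = 42
ρ = 1 − 6Σd² / [n(n²−1)] = 1 − 6×42 / (7×48) = 1 − 252/336 ≈ 0.2500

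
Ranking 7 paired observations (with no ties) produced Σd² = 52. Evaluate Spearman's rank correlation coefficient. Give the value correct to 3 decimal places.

0.071

ρ = 1 − 6Σd² / [n(n²−1)] = 1 − 6×52 / (7×48)
  = 1 − 312/336 = 1 − 0.9286 ≈ 0.071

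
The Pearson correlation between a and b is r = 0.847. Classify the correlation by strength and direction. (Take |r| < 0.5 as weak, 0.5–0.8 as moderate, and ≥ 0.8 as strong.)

strong positive

r = 0.847 > 0 so the relationship is positive.
|r| = 0.847, which falls in the strong range.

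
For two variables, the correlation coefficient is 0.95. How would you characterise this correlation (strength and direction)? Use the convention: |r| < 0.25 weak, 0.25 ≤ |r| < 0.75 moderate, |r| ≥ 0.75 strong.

strong positive

r = 0.95 > 0 so the relationship is positive.
|r| = 0.95, which falls in the strong range.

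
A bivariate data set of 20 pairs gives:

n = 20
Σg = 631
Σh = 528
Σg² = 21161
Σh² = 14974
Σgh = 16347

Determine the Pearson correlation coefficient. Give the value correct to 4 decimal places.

r = (nΣgh − ΣgΣh) / √[(nΣg² − (Σg)²)(nΣh² − (Σh)²)]
Numerator: 20×16347 − 631×528 = -6228
Denominator: √[(423220 − 398161)(299480 − 278784)] = √[25059 × 20696] = 22773.2533
r = -6228 / 22773.2533 ≈ -0.2735

-0.2735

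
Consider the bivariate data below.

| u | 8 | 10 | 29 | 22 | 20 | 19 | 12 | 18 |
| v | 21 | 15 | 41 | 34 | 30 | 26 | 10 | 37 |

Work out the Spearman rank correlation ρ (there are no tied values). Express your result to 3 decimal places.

0.762

Rank u: 1, 2, 8, 7, 6, 5, 3, 4
Rank v: 3, 2, 8, 6, 5, 4, 1, 7
d = rank(u) − rank(v): -2, 0, 0, 1, 1, 1, 2, -3; Σd² = 20
ρ = 1 − 6Σd² / [n(n²−1)] = 1 − 6×20 / (8×63) = 1 − 120/504 ≈ 0.762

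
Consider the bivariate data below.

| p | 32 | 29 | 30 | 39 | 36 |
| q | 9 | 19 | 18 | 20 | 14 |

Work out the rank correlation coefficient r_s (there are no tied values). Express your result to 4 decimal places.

Rank p: 3, 1, 2, 5, 4
Rank q: 1, 4, 3, 5, 2
d = rank(p) − rank(q): 2, -3, -1, 0, 2; Σd² = 18
ρ = 1 − 6Σd² / [n(n²−1)] = 1 − 6×18 / (5×24) = 1 − 108/120 ≈ 0.1000

0.1000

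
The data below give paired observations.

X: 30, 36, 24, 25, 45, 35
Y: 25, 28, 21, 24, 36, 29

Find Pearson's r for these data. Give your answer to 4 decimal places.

0.9766

n = 6, ΣX = 195, ΣY = 163, ΣX² = 6647, ΣY² = 4563, ΣXY = 5497
nΣXY − ΣXΣY = 32982 − 31785 = 1197
nΣX² − (ΣX)² = 39882 − 38025 = 1857; nΣY² − (ΣY)² = 27378 − 26569 = 809
r = 1197 / √(1857 × 809) = 1197 / 1225.6888 ≈ 0.9766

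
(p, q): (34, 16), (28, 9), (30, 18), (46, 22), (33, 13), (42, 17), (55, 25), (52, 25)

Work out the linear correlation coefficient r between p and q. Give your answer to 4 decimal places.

0.8984

n = 8, Σp = 320, Σq = 145, Σp² = 13538, Σq² = 2853, Σpq = 6166
nΣpq − ΣpΣq = 49328 − 46400 = 2928
nΣp² − (Σp)² = 108304 − 102400 = 5904; nΣq² − (Σq)² = 22824 − 21025 = 1799
r = 2928 / √(5904 × 1799) = 2928 / 3259.0330 ≈ 0.8984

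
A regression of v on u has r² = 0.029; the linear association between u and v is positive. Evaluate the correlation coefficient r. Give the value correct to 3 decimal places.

0.170

|r| = √0.029 = 0.170
The association is positive, so r = 0.170.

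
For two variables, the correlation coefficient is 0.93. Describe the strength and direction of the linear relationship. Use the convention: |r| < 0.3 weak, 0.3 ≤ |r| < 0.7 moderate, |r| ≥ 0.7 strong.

r = 0.93 > 0 so the relationship is positive.
|r| = 0.93, which falls in the strong range.

strong positive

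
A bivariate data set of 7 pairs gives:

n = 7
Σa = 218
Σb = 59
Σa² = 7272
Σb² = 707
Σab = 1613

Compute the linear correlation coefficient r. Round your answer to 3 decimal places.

-0.705

r = (nΣab − ΣaΣb) / √[(nΣa² − (Σa)²)(nΣb² − (Σb)²)]
Numerator: 7×1613 − 218×59 = -1571
Denominator: √[(50904 − 47524)(4949 − 3481)] = √[3380 × 1468] = 2227.5188
r = -1571 / 2227.5188 ≈ -0.705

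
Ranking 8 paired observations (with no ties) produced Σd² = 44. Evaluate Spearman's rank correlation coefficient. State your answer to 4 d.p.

ρ = 1 − 6Σd² / [n(n²−1)] = 1 − 6×44 / (8×63)
  = 1 − 264/504 = 1 − 0.52381 ≈ 0.4762

0.4762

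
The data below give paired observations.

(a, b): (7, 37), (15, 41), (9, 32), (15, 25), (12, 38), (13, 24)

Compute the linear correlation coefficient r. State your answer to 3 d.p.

n = 6, Σa = 71, Σb = 197, Σa² = 893, Σb² = 6719, Σab = 2305
nΣab − ΣaΣb = 13830 − 13987 = -157
nΣa² − (Σa)² = 5358 − 5041 = 317; nΣb² − (Σb)² = 40314 − 38809 = 1505
r = -157 / √(317 × 1505) = -157 / 690.7134 ≈ -0.227

-0.227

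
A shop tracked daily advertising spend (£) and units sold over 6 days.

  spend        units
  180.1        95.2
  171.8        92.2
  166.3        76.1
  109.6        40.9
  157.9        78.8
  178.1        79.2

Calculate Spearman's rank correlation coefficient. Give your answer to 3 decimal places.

0.886

Rank spend: 6, 4, 3, 1, 2, 5
Rank units: 6, 5, 2, 1, 3, 4
d = rank(spend) − rank(units): 0, -1, 1, 0, -1, 1; Σd² = 4
ρ = 1 − 6Σd² / [n(n²−1)] = 1 − 6×4 / (6×35) = 1 − 24/210 ≈ 0.886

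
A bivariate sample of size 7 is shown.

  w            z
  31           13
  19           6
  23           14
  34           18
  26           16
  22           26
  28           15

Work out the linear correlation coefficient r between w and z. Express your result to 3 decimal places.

n = 7, Σw = 183, Σz = 108, Σw² = 4951, Σz² = 1882, Σwz = 2859
nΣwz − ΣwΣz = 20013 − 19764 = 249
nΣw² − (Σw)² = 34657 − 33489 = 1168; nΣz² − (Σz)² = 13174 − 11664 = 1510
r = 249 / √(1168 × 1510) = 249 / 1328.0361 ≈ 0.187

0.187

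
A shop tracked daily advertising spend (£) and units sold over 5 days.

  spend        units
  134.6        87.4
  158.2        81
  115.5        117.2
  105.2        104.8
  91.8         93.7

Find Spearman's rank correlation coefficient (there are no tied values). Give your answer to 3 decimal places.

-0.600

Rank spend: 4, 5, 3, 2, 1
Rank units: 2, 1, 5, 4, 3
d = rank(spend) − rank(units): 2, 4, -2, -2, -2; Σd² = 32
ρ = 1 − 6Σd² / [n(n²−1)] = 1 − 6×32 / (5×24) = 1 − 192/120 ≈ -0.600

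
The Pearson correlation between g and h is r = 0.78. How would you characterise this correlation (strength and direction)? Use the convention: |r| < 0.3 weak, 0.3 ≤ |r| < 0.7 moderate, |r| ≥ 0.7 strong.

r = 0.78 > 0 so the relationship is positive.
|r| = 0.78, which falls in the strong range.

strong positive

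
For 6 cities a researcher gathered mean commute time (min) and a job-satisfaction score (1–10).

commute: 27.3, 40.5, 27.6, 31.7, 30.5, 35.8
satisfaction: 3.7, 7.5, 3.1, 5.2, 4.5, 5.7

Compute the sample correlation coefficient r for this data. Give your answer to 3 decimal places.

0.978

n = 6, Σx = 193.4, Σy = 29.7, Σx² = 6364.08, Σy² = 159.33, Σxy = 996.47
nΣxy − ΣxΣy = 5978.82 − 5743.98 = 234.84
nΣx² − (Σx)² = 38184.48 − 37403.56 = 780.92; nΣy² − (Σy)² = 955.98 − 882.09 = 73.89
r = 234.84 / √(780.92 × 73.89) = 234.84 / 240.2128 ≈ 0.978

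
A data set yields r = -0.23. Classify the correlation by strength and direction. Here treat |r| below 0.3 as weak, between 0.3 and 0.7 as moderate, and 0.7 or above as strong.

weak negative

r = -0.23 < 0 so the relationship is negative.
|r| = 0.23, which falls in the weak range.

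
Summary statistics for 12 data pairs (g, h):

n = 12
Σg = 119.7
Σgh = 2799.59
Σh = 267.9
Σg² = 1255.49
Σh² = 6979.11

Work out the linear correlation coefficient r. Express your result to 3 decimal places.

r = (nΣgh − ΣgΣh) / √[(nΣg² − (Σg)²)(nΣh² − (Σh)²)]
Numerator: 12×2799.59 − 119.7×267.9 = 1527.45
Denominator: √[(15065.88 − 14328.09)(83749.32 − 71770.41)] = √[737.79 × 11978.91] = 2972.8639
r = 1527.45 / 2972.8639 ≈ 0.514

0.514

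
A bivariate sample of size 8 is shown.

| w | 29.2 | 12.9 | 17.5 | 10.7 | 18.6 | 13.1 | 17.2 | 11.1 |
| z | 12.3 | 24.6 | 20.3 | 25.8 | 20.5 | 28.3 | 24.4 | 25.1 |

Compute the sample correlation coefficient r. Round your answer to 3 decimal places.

n = 8, Σw = 130.3, Σz = 181.3, Σw² = 2376.41, Σz² = 4280.69, Σwz = 2758.13
nΣwz − ΣwΣz = 22065.04 − 23623.39 = -1558.35
nΣw² − (Σw)² = 19011.28 − 16978.09 = 2033.19; nΣz² − (Σz)² = 34245.52 − 32869.69 = 1375.83
r = -1558.35 / √(2033.19 × 1375.83) = -1558.35 / 1672.5202 ≈ -0.932

-0.932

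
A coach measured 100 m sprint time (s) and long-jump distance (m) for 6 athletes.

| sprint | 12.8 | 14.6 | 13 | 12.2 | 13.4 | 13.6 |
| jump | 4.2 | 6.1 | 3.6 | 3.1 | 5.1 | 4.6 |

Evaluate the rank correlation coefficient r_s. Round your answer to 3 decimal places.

Rank sprint: 2, 6, 3, 1, 4, 5
Rank jump: 3, 6, 2, 1, 5, 4
d = rank(sprint) − rank(jump): -1, 0, 1, 0, -1, 1; Σd² = 4
ρ = 1 − 6Σd² / [n(n²−1)] = 1 − 6×4 / (6×35) = 1 − 24/210 ≈ 0.886

0.886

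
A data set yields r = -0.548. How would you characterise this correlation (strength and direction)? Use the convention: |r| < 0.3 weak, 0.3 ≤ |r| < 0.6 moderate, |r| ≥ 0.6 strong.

r = -0.548 < 0 so the relationship is negative.
|r| = 0.548, which falls in the moderate range.

moderate negative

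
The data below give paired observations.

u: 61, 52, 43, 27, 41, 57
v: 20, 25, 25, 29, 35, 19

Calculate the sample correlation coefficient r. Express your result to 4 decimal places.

n = 6, Σu = 281, Σv = 153, Σu² = 13933, Σv² = 4077, Σuv = 6896
nΣuv − ΣuΣv = 41376 − 42993 = -1617
nΣu² − (Σu)² = 83598 − 78961 = 4637; nΣv² − (Σv)² = 24462 − 23409 = 1053
r = -1617 / √(4637 × 1053) = -1617 / 2209.6970 ≈ -0.7318

-0.7318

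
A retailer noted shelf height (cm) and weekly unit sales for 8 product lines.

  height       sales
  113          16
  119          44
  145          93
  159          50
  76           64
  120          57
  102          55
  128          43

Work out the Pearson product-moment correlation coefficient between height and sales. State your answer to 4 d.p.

n = 8, Σx = 962, Σy = 422, Σx² = 120200, Σy² = 25560, Σxy = 51297
nΣxy − ΣxΣy = 410376 − 405964 = 4412
nΣx² − (Σx)² = 961600 − 925444 = 36156; nΣy² − (Σy)² = 204480 − 178084 = 26396
r = 4412 / √(36156 × 26396) = 4412 / 30892.9406 ≈ 0.1428

0.1428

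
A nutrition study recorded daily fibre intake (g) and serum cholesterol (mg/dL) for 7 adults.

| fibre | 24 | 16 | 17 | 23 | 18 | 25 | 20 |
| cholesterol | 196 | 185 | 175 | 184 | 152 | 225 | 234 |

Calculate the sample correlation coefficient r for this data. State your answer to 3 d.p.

n = 7, Σx = 143, Σy = 1351, Σx² = 2999, Σy² = 265607, Σxy = 27912
nΣxy − ΣxΣy = 195384 − 193193 = 2191
nΣx² − (Σx)² = 20993 − 20449 = 544; nΣy² − (Σy)² = 1859249 − 1825201 = 34048
r = 2191 / √(544 × 34048) = 2191 / 4303.7323 ≈ 0.509

0.509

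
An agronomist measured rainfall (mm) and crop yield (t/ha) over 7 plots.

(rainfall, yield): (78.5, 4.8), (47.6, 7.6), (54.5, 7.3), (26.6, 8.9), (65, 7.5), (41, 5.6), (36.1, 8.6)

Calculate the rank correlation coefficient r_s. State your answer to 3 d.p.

Rank rainfall: 7, 4, 5, 1, 6, 3, 2
Rank yield: 1, 5, 3, 7, 4, 2, 6
d = rank(rainfall) − rank(yield): 6, -1, 2, -6, 2, 1, -4; Σd² = 98
ρ = 1 − 6Σd² / [n(n²−1)] = 1 − 6×98 / (7×48) = 1 − 588/336 ≈ -0.750

-0.750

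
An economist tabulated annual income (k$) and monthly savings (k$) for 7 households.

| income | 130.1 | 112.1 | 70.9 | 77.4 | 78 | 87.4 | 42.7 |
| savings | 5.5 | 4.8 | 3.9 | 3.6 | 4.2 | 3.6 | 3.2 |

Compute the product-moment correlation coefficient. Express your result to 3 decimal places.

0.917

n = 7, Σx = 598.6, Σy = 28.8, Σx² = 56056.04, Σy² = 122.3, Σxy = 2587.66
nΣxy − ΣxΣy = 18113.62 − 17239.68 = 873.94
nΣx² − (Σx)² = 392392.28 − 358321.96 = 34070.32; nΣy² − (Σy)² = 856.1 − 829.44 = 26.66
r = 873.94 / √(34070.32 × 26.66) = 873.94 / 953.0555 ≈ 0.917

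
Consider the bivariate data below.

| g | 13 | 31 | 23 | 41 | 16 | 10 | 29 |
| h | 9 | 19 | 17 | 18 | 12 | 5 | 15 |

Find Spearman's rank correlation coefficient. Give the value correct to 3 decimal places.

Rank g: 2, 6, 4, 7, 3, 1, 5
Rank h: 2, 7, 5, 6, 3, 1, 4
d = rank(g) − rank(h): 0, -1, -1, 1, 0, 0, 1; Σd² = 4
ρ = 1 − 6Σd² / [n(n²−1)] = 1 − 6×4 / (7×48) = 1 − 24/336 ≈ 0.929

0.929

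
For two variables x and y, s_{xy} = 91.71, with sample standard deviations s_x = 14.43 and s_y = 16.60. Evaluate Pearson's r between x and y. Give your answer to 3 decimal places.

r = Cov(x,y) / (s_x · s_y) = 91.71 / (14.43 × 16.60)
  = 91.71 / 239.5380 ≈ 0.383

0.383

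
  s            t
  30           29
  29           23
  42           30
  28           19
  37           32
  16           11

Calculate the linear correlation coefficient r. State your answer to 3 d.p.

n = 6, Σs = 182, Σt = 144, Σs² = 5914, Σt² = 3776, Σst = 4689
nΣst − ΣsΣt = 28134 − 26208 = 1926
nΣs² − (Σs)² = 35484 − 33124 = 2360; nΣt² − (Σt)² = 22656 − 20736 = 1920
r = 1926 / √(2360 × 1920) = 1926 / 2128.6616 ≈ 0.905

0.905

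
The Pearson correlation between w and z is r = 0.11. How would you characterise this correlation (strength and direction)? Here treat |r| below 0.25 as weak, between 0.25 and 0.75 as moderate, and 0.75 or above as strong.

weak positive

r = 0.11 > 0 so the relationship is positive.
|r| = 0.11, which falls in the weak range.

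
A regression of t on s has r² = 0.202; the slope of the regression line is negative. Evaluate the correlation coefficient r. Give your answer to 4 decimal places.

|r| = √0.202 = 0.4494
The association is negative, so r = −0.4494.

-0.4494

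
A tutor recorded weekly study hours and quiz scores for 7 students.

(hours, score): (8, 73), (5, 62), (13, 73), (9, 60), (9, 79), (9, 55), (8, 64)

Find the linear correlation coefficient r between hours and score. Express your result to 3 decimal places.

0.330

n = 7, Σx = 61, Σy = 466, Σx² = 565, Σy² = 31464, Σxy = 4101
nΣxy − ΣxΣy = 28707 − 28426 = 281
nΣx² − (Σx)² = 3955 − 3721 = 234; nΣy² − (Σy)² = 220248 − 217156 = 3092
r = 281 / √(234 × 3092) = 281 / 850.6045 ≈ 0.330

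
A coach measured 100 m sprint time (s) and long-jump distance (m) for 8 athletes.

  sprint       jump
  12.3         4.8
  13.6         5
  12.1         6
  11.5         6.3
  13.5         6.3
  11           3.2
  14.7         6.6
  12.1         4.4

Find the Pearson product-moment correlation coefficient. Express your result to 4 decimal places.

n = 8, Σx = 100.8, Σy = 42.6, Σx² = 1280.66, Σy² = 236.58, Σxy = 542.6
nΣxy − ΣxΣy = 4340.8 − 4294.08 = 46.72
nΣx² − (Σx)² = 10245.28 − 10160.64 = 84.64; nΣy² − (Σy)² = 1892.64 − 1814.76 = 77.88
r = 46.72 / √(84.64 × 77.88) = 46.72 / 81.1897 ≈ 0.5754

0.5754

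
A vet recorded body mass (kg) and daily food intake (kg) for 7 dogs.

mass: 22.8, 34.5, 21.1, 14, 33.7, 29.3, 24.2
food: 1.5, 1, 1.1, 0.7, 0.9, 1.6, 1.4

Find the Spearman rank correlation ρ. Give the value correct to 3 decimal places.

Rank mass: 3, 7, 2, 1, 6, 5, 4
Rank food: 6, 3, 4, 1, 2, 7, 5
d = rank(mass) − rank(food): -3, 4, -2, 0, 4, -2, -1; Σd² = 50
ρ = 1 − 6Σd² / [n(n²−1)] = 1 − 6×50 / (7×48) = 1 − 300/336 ≈ 0.107

0.107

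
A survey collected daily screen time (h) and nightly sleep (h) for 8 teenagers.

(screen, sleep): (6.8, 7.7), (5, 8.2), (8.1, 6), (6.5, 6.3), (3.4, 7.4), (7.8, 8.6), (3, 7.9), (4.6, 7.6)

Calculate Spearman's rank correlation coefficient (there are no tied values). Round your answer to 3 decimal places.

Rank screen: 6, 4, 8, 5, 2, 7, 1, 3
Rank sleep: 5, 7, 1, 2, 3, 8, 6, 4
d = rank(screen) − rank(sleep): 1, -3, 7, 3, -1, -1, -5, -1; Σd² = 96
ρ = 1 − 6Σd² / [n(n²−1)] = 1 − 6×96 / (8×63) = 1 − 576/504 ≈ -0.143

-0.143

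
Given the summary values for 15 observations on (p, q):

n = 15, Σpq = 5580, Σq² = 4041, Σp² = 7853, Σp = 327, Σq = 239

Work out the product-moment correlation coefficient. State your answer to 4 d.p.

0.9002

r = (nΣpq − ΣpΣq) / √[(nΣp² − (Σp)²)(nΣq² − (Σq)²)]
Numerator: 15×5580 − 327×239 = 5547
Denominator: √[(117795 − 106929)(60615 − 57121)] = √[10866 × 3494] = 6161.6397
r = 5547 / 6161.6397 ≈ 0.9002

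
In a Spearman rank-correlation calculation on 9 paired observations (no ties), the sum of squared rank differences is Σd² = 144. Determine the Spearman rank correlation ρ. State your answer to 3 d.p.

-0.200

ρ = 1 − 6Σd² / [n(n²−1)] = 1 − 6×144 / (9×80)
  = 1 − 864/720 = 1 − 1.2000 ≈ -0.200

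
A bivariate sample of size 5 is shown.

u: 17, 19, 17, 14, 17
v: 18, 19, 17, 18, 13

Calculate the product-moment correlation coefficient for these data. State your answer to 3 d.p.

0.060

n = 5, Σu = 84, Σv = 85, Σu² = 1424, Σv² = 1467, Σuv = 1429
nΣuv − ΣuΣv = 7145 − 7140 = 5
nΣu² − (Σu)² = 7120 − 7056 = 64; nΣv² − (Σv)² = 7335 − 7225 = 110
r = 5 / √(64 × 110) = 5 / 83.9047 ≈ 0.060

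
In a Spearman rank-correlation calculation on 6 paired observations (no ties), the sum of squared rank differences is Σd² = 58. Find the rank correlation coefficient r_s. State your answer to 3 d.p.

ρ = 1 − 6Σd² / [n(n²−1)] = 1 − 6×58 / (6×35)
  = 1 − 348/210 = 1 − 1.6571 ≈ -0.657

-0.657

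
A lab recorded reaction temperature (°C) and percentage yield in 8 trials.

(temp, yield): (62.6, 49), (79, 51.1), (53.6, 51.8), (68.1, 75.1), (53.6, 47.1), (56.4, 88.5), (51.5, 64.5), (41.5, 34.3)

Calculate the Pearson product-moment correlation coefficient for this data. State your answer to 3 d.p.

0.260

n = 8, Σx = 466.3, Σy = 461.4, Σx² = 28098.75, Σy² = 28722.86, Σxy = 27256.25
nΣxy − ΣxΣy = 218050 − 215150.82 = 2899.18
nΣx² − (Σx)² = 224790 − 217435.69 = 7354.31; nΣy² − (Σy)² = 229782.88 − 212889.96 = 16892.92
r = 2899.18 / √(7354.31 × 16892.92) = 2899.18 / 11146.1101 ≈ 0.260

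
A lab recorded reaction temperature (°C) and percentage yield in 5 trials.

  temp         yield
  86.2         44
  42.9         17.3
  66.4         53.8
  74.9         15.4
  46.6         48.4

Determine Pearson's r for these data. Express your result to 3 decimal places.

0.130

n = 5, Σx = 317, Σy = 178.9, Σx² = 21461.38, Σy² = 7709.45, Σxy = 11516.19
nΣxy − ΣxΣy = 57580.95 − 56711.3 = 869.65
nΣx² − (Σx)² = 107306.9 − 100489 = 6817.9; nΣy² − (Σy)² = 38547.25 − 32005.21 = 6542.04
r = 869.65 / √(6817.9 × 6542.04) = 869.65 / 6678.5458 ≈ 0.130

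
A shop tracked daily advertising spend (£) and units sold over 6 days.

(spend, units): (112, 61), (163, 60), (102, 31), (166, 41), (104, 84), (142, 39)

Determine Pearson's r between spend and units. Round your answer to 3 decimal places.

n = 6, Σx = 789, Σy = 316, Σx² = 108053, Σy² = 18540, Σxy = 40854
nΣxy − ΣxΣy = 245124 − 249324 = -4200
nΣx² − (Σx)² = 648318 − 622521 = 25797; nΣy² − (Σy)² = 111240 − 99856 = 11384
r = -4200 / √(25797 × 11384) = -4200 / 17136.8914 ≈ -0.245

-0.245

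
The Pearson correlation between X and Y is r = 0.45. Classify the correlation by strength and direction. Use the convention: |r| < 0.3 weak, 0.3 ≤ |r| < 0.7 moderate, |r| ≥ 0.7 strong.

moderate positive

r = 0.45 > 0 so the relationship is positive.
|r| = 0.45, which falls in the moderate range.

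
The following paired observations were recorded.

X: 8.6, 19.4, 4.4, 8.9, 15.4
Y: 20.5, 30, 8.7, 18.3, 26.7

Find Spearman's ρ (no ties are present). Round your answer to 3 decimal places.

Rank X: 2, 5, 1, 3, 4
Rank Y: 3, 5, 1, 2, 4
d = rank(X) − rank(Y): -1, 0, 0, 1, 0; Σd² = 2
ρ = 1 − 6Σd² / [n(n²−1)] = 1 − 6×2 / (5×24) = 1 − 12/120 ≈ 0.900

0.900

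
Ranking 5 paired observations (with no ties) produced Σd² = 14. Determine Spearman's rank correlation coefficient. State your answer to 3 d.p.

0.300

ρ = 1 − 6Σd² / [n(n²−1)] = 1 − 6×14 / (5×24)
  = 1 − 84/120 = 1 − 0.7000 ≈ 0.300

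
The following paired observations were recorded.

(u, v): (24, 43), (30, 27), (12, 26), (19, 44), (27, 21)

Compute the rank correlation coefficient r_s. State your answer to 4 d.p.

-0.2000

Rank u: 3, 5, 1, 2, 4
Rank v: 4, 3, 2, 5, 1
d = rank(u) − rank(v): -1, 2, -1, -3, 3; Σd² = 24
ρ = 1 − 6Σd² / [n(n²−1)] = 1 − 6×24 / (5×24) = 1 − 144/120 ≈ -0.2000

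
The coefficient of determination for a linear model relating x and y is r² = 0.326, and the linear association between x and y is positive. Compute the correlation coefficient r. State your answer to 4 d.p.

0.5710

|r| = √0.326 = 0.5710
The association is positive, so r = 0.5710.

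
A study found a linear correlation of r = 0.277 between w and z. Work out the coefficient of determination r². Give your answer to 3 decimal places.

r² = (0.277)² = 0.077

0.077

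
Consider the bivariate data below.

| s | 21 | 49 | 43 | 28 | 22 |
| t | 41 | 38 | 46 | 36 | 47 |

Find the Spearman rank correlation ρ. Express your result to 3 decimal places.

Rank s: 1, 5, 4, 3, 2
Rank t: 3, 2, 4, 1, 5
d = rank(s) − rank(t): -2, 3, 0, 2, -3; Σd² = 26
ρ = 1 − 6Σd² / [n(n²−1)] = 1 − 6×26 / (5×24) = 1 − 156/120 ≈ -0.300

-0.300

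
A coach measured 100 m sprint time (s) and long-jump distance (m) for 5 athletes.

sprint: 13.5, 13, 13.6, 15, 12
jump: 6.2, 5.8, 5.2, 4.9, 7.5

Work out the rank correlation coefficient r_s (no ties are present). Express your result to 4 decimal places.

Rank sprint: 3, 2, 4, 5, 1
Rank jump: 4, 3, 2, 1, 5
d = rank(sprint) − rank(jump): -1, -1, 2, 4, -4; Σd² = 38
ρ = 1 − 6Σd² / [n(n²−1)] = 1 − 6×38 / (5×24) = 1 − 228/120 ≈ -0.9000

-0.9000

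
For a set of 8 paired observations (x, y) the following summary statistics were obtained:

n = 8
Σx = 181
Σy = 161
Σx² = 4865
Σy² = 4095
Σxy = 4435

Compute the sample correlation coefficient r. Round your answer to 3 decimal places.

r = (nΣxy − ΣxΣy) / √[(nΣx² − (Σx)²)(nΣy² − (Σy)²)]
Numerator: 8×4435 − 181×161 = 6339
Denominator: √[(38920 − 32761)(32760 − 25921)] = √[6159 × 6839] = 6490.1002
r = 6339 / 6490.1002 ≈ 0.977

0.977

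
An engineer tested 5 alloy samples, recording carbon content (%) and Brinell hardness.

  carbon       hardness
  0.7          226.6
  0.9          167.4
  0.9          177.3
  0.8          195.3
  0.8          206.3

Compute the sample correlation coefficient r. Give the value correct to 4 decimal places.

n = 5, Σx = 4.1, Σy = 972.9, Σx² = 3.39, Σy² = 191507.39, Σxy = 790.13
nΣxy − ΣxΣy = 3950.65 − 3988.89 = -38.24
nΣx² − (Σx)² = 16.95 − 16.81 = 0.14; nΣy² − (Σy)² = 957536.95 − 946534.41 = 11002.54
r = -38.24 / √(0.14 × 11002.54) = -38.24 / 39.2474 ≈ -0.9743

-0.9743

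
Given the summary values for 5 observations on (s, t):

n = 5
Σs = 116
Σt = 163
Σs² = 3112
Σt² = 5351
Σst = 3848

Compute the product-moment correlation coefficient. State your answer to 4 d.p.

0.5307

r = (nΣst − ΣsΣt) / √[(nΣs² − (Σs)²)(nΣt² − (Σt)²)]
Numerator: 5×3848 − 116×163 = 332
Denominator: √[(15560 − 13456)(26755 − 26569)] = √[2104 × 186] = 625.5749
r = 332 / 625.5749 ≈ 0.5307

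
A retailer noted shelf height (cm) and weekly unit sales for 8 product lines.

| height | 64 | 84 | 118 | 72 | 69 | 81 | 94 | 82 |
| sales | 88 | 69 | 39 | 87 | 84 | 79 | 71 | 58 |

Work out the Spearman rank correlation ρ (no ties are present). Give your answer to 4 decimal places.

-0.8810

Rank height: 1, 6, 8, 3, 2, 4, 7, 5
Rank sales: 8, 3, 1, 7, 6, 5, 4, 2
d = rank(height) − rank(sales): -7, 3, 7, -4, -4, -1, 3, 3; Σd² = 158
ρ = 1 − 6Σd² / [n(n²−1)] = 1 − 6×158 / (8×63) = 1 − 948/504 ≈ -0.8810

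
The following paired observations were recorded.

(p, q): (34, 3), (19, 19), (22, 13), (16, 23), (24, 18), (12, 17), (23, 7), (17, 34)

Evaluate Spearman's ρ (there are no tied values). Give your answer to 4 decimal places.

-0.6190

Rank p: 8, 4, 5, 2, 7, 1, 6, 3
Rank q: 1, 6, 3, 7, 5, 4, 2, 8
d = rank(p) − rank(q): 7, -2, 2, -5, 2, -3, 4, -5; Σd² = 136
ρ = 1 − 6Σd² / [n(n²−1)] = 1 − 6×136 / (8×63) = 1 − 816/504 ≈ -0.6190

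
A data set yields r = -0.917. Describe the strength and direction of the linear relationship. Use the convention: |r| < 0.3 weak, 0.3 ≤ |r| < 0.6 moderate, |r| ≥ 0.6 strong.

strong negative

r = -0.917 < 0 so the relationship is negative.
|r| = 0.917, which falls in the strong range.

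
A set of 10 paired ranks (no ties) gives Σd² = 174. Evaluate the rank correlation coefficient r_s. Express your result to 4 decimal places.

ρ = 1 − 6Σd² / [n(n²−1)] = 1 − 6×174 / (10×99)
  = 1 − 1044/990 = 1 − 1.05455 ≈ -0.0545

-0.0545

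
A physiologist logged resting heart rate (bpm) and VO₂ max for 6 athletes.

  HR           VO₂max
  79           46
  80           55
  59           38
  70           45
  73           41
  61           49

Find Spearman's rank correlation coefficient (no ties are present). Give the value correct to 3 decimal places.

0.600

Rank HR: 5, 6, 1, 3, 4, 2
Rank VO₂max: 4, 6, 1, 3, 2, 5
d = rank(HR) − rank(VO₂max): 1, 0, 0, 0, 2, -3; Σd² = 14
ρ = 1 − 6Σd² / [n(n²−1)] = 1 − 6×14 / (6×35) = 1 − 84/210 ≈ 0.600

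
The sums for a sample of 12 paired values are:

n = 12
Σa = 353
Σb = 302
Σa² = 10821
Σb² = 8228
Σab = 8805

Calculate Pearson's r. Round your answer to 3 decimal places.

-0.151

r = (nΣab − ΣaΣb) / √[(nΣa² − (Σa)²)(nΣb² − (Σb)²)]
Numerator: 12×8805 − 353×302 = -946
Denominator: √[(129852 − 124609)(98736 − 91204)] = √[5243 × 7532] = 6284.1289
r = -946 / 6284.1289 ≈ -0.151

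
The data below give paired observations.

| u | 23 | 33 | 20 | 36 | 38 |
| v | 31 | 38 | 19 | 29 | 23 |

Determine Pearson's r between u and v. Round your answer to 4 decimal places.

0.2753

n = 5, Σu = 150, Σv = 140, Σu² = 4758, Σv² = 4136, Σuv = 4265
nΣuv − ΣuΣv = 21325 − 21000 = 325
nΣu² − (Σu)² = 23790 − 22500 = 1290; nΣv² − (Σv)² = 20680 − 19600 = 1080
r = 325 / √(1290 × 1080) = 325 / 1180.3389 ≈ 0.2753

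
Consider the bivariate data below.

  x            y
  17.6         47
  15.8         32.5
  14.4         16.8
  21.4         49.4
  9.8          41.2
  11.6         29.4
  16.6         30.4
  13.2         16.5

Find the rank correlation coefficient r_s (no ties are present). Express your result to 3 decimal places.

Rank x: 7, 5, 4, 8, 1, 2, 6, 3
Rank y: 7, 5, 2, 8, 6, 3, 4, 1
d = rank(x) − rank(y): 0, 0, 2, 0, -5, -1, 2, 2; Σd² = 38
ρ = 1 − 6Σd² / [n(n²−1)] = 1 − 6×38 / (8×63) = 1 − 228/504 ≈ 0.548

0.548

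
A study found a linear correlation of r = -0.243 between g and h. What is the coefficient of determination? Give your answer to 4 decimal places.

r² = (-0.243)² = 0.0590

0.0590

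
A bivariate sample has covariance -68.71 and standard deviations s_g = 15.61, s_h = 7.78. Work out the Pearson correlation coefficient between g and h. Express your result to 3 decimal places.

-0.566

r = Cov(g,h) / (s_g · s_h) = -68.71 / (15.61 × 7.78)
  = -68.71 / 121.4458 ≈ -0.566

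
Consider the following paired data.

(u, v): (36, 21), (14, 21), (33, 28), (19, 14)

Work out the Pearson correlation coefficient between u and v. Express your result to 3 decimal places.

0.536

n = 4, Σu = 102, Σv = 84, Σu² = 2942, Σv² = 1862, Σuv = 2240
nΣuv − ΣuΣv = 8960 − 8568 = 392
nΣu² − (Σu)² = 11768 − 10404 = 1364; nΣv² − (Σv)² = 7448 − 7056 = 392
r = 392 / √(1364 × 392) = 392 / 731.2236 ≈ 0.536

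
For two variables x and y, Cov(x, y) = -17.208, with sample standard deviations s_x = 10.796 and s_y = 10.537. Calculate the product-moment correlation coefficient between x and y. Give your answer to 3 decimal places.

r = Cov(x,y) / (s_x · s_y) = -17.208 / (10.796 × 10.537)
  = -17.208 / 113.7575 ≈ -0.151

-0.151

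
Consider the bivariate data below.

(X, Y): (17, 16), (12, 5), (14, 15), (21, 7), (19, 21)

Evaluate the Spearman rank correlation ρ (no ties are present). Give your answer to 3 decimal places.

Rank X: 3, 1, 2, 5, 4
Rank Y: 4, 1, 3, 2, 5
d = rank(X) − rank(Y): -1, 0, -1, 3, -1; Σd² = 12
ρ = 1 − 6Σd² / [n(n²−1)] = 1 − 6×12 / (5×24) = 1 − 72/120 ≈ 0.400

0.400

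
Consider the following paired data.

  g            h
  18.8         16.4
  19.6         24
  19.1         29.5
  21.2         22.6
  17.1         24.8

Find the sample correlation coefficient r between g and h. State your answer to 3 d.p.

n = 5, Σg = 95.8, Σh = 117.3, Σg² = 1844.26, Σh² = 2841.01, Σgh = 2245.37
nΣgh − ΣgΣh = 11226.85 − 11237.34 = -10.49
nΣg² − (Σg)² = 9221.3 − 9177.64 = 43.66; nΣh² − (Σh)² = 14205.05 − 13759.29 = 445.76
r = -10.49 / √(43.66 × 445.76) = -10.49 / 139.5058 ≈ -0.075

-0.075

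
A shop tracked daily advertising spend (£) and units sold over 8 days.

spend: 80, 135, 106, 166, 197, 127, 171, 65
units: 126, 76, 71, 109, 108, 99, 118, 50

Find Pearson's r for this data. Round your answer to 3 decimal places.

0.493

n = 8, Σx = 1047, Σy = 757, Σx² = 151821, Σy² = 76463, Σxy = 103237
nΣxy − ΣxΣy = 825896 − 792579 = 33317
nΣx² − (Σx)² = 1214568 − 1096209 = 118359; nΣy² − (Σy)² = 611704 − 573049 = 38655
r = 33317 / √(118359 × 38655) = 33317 / 67639.9819 ≈ 0.493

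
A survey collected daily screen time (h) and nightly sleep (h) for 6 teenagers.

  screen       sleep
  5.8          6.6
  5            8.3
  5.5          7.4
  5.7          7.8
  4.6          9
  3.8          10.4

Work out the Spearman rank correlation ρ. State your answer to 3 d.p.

Rank screen: 6, 3, 4, 5, 2, 1
Rank sleep: 1, 4, 2, 3, 5, 6
d = rank(screen) − rank(sleep): 5, -1, 2, 2, -3, -5; Σd² = 68
ρ = 1 − 6Σd² / [n(n²−1)] = 1 − 6×68 / (6×35) = 1 − 408/210 ≈ -0.943

-0.943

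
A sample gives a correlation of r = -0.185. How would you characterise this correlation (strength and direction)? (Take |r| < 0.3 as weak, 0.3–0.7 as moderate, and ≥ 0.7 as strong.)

weak negative

r = -0.185 < 0 so the relationship is negative.
|r| = 0.185, which falls in the weak range.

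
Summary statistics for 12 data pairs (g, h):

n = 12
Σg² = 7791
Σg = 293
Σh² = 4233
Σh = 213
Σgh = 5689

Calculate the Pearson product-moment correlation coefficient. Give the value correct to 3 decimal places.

r = (nΣgh − ΣgΣh) / √[(nΣg² − (Σg)²)(nΣh² − (Σh)²)]
Numerator: 12×5689 − 293×213 = 5859
Denominator: √[(93492 − 85849)(50796 − 45369)] = √[7643 × 5427] = 6440.3852
r = 5859 / 6440.3852 ≈ 0.910

0.910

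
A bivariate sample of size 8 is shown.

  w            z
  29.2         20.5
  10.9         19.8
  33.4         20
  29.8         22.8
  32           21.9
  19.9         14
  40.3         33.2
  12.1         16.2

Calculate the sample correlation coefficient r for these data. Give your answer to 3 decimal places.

n = 8, Σw = 207.6, Σz = 168.4, Σw² = 6165.56, Σz² = 3772.42, Σwz = 4675.24
nΣwz − ΣwΣz = 37401.92 − 34959.84 = 2442.08
nΣw² − (Σw)² = 49324.48 − 43097.76 = 6226.72; nΣz² − (Σz)² = 30179.36 − 28358.56 = 1820.8
r = 2442.08 / √(6226.72 × 1820.8) = 2442.08 / 3367.1370 ≈ 0.725

0.725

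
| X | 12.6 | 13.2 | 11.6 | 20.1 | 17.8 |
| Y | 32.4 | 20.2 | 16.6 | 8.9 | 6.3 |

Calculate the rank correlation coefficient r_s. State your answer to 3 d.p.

Rank X: 2, 3, 1, 5, 4
Rank Y: 5, 4, 3, 2, 1
d = rank(X) − rank(Y): -3, -1, -2, 3, 3; Σd² = 32
ρ = 1 − 6Σd² / [n(n²−1)] = 1 − 6×32 / (5×24) = 1 − 192/120 ≈ -0.600

-0.600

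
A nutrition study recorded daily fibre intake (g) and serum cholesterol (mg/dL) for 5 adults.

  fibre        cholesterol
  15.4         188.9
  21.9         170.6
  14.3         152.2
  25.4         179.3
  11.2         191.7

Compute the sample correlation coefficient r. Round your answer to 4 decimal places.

-0.1288

n = 5, Σx = 88.2, Σy = 882.7, Σx² = 1691.86, Σy² = 156849.79, Σxy = 15522.92
nΣxy − ΣxΣy = 77614.6 − 77854.14 = -239.54
nΣx² − (Σx)² = 8459.3 − 7779.24 = 680.06; nΣy² − (Σy)² = 784248.95 − 779159.29 = 5089.66
r = -239.54 / √(680.06 × 5089.66) = -239.54 / 1860.4500 ≈ -0.1288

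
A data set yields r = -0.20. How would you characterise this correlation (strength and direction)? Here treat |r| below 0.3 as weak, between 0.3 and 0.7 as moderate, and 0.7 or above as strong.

weak negative

r = -0.20 < 0 so the relationship is negative.
|r| = 0.20, which falls in the weak range.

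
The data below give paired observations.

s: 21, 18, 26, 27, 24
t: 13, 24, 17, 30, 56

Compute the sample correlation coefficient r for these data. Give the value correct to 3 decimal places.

0.211

n = 5, Σs = 116, Σt = 140, Σs² = 2746, Σt² = 5070, Σst = 3301
nΣst − ΣsΣt = 16505 − 16240 = 265
nΣs² − (Σs)² = 13730 − 13456 = 274; nΣt² − (Σt)² = 25350 − 19600 = 5750
r = 265 / √(274 × 5750) = 265 / 1255.1892 ≈ 0.211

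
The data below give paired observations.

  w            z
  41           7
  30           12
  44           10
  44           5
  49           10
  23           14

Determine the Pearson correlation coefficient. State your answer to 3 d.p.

-0.706

n = 6, Σw = 231, Σz = 58, Σw² = 9383, Σz² = 614, Σwz = 2119
nΣwz − ΣwΣz = 12714 − 13398 = -684
nΣw² − (Σw)² = 56298 − 53361 = 2937; nΣz² − (Σz)² = 3684 − 3364 = 320
r = -684 / √(2937 × 320) = -684 / 969.4535 ≈ -0.706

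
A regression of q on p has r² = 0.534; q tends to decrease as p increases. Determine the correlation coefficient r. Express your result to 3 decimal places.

|r| = √0.534 = 0.731
The association is negative, so r = −0.731.

-0.731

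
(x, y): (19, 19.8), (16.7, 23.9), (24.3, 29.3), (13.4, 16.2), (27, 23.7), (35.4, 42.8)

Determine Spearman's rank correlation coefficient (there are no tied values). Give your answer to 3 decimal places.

Rank x: 3, 2, 4, 1, 5, 6
Rank y: 2, 4, 5, 1, 3, 6
d = rank(x) − rank(y): 1, -2, -1, 0, 2, 0; Σd² = 10
ρ = 1 − 6Σd² / [n(n²−1)] = 1 − 6×10 / (6×35) = 1 − 60/210 ≈ 0.714

0.714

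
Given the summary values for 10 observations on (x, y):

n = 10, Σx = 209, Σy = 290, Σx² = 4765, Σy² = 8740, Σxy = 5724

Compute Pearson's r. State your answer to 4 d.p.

r = (nΣxy − ΣxΣy) / √[(nΣx² − (Σx)²)(nΣy² − (Σy)²)]
Numerator: 10×5724 − 209×290 = -3370
Denominator: √[(47650 − 43681)(87400 − 84100)] = √[3969 × 3300] = 3619.0745
r = -3370 / 3619.0745 ≈ -0.9312

-0.9312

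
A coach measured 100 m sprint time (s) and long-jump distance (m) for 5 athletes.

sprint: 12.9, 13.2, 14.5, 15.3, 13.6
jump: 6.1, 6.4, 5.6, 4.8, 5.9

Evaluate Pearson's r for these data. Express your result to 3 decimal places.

-0.941

n = 5, Σx = 69.5, Σy = 28.8, Σx² = 969.95, Σy² = 167.38, Σxy = 398.05
nΣxy − ΣxΣy = 1990.25 − 2001.6 = -11.35
nΣx² − (Σx)² = 4849.75 − 4830.25 = 19.5; nΣy² − (Σy)² = 836.9 − 829.44 = 7.46
r = -11.35 / √(19.5 × 7.46) = -11.35 / 12.0611 ≈ -0.941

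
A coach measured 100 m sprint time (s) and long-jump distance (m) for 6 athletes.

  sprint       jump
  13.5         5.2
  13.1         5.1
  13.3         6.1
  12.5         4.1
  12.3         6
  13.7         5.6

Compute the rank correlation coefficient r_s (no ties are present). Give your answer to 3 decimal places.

0.143

Rank sprint: 5, 3, 4, 2, 1, 6
Rank jump: 3, 2, 6, 1, 5, 4
d = rank(sprint) − rank(jump): 2, 1, -2, 1, -4, 2; Σd² = 30
ρ = 1 − 6Σd² / [n(n²−1)] = 1 − 6×30 / (6×35) = 1 − 180/210 ≈ 0.143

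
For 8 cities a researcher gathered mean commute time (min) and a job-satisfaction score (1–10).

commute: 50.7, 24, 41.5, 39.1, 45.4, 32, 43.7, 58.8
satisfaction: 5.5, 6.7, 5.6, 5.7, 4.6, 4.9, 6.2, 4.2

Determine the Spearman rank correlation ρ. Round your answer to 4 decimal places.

-0.6429

Rank commute: 7, 1, 4, 3, 6, 2, 5, 8
Rank satisfaction: 4, 8, 5, 6, 2, 3, 7, 1
d = rank(commute) − rank(satisfaction): 3, -7, -1, -3, 4, -1, -2, 7; Σd² = 138
ρ = 1 − 6Σd² / [n(n²−1)] = 1 − 6×138 / (8×63) = 1 − 828/504 ≈ -0.6429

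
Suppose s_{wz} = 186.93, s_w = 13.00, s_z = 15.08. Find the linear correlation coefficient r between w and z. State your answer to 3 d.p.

r = Cov(w,z) / (s_w · s_z) = 186.93 / (13.00 × 15.08)
  = 186.93 / 196.0400 ≈ 0.954

0.954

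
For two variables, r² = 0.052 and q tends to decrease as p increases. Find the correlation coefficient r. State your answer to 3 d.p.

|r| = √0.052 = 0.228
The association is negative, so r = −0.228.

-0.228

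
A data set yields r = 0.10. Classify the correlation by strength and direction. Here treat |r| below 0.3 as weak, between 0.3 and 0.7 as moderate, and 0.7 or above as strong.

r = 0.10 > 0 so the relationship is positive.
|r| = 0.10, which falls in the weak range.

weak positive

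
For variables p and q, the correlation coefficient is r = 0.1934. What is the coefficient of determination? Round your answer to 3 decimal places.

r² = (0.1934)² = 0.037

0.037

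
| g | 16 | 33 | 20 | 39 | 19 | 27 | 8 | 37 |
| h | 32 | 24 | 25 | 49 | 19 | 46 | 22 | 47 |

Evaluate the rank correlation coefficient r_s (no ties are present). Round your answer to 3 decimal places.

0.714

Rank g: 2, 6, 4, 8, 3, 5, 1, 7
Rank h: 5, 3, 4, 8, 1, 6, 2, 7
d = rank(g) − rank(h): -3, 3, 0, 0, 2, -1, -1, 0; Σd² = 24
ρ = 1 − 6Σd² / [n(n²−1)] = 1 − 6×24 / (8×63) = 1 − 144/504 ≈ 0.714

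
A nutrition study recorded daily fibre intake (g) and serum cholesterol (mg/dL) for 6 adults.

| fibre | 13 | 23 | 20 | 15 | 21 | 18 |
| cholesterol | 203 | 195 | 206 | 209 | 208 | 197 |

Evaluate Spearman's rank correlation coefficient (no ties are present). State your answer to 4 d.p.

Rank fibre: 1, 6, 4, 2, 5, 3
Rank cholesterol: 3, 1, 4, 6, 5, 2
d = rank(fibre) − rank(cholesterol): -2, 5, 0, -4, 0, 1; Σd² = 46
ρ = 1 − 6Σd² / [n(n²−1)] = 1 − 6×46 / (6×35) = 1 − 276/210 ≈ -0.3143

-0.3143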